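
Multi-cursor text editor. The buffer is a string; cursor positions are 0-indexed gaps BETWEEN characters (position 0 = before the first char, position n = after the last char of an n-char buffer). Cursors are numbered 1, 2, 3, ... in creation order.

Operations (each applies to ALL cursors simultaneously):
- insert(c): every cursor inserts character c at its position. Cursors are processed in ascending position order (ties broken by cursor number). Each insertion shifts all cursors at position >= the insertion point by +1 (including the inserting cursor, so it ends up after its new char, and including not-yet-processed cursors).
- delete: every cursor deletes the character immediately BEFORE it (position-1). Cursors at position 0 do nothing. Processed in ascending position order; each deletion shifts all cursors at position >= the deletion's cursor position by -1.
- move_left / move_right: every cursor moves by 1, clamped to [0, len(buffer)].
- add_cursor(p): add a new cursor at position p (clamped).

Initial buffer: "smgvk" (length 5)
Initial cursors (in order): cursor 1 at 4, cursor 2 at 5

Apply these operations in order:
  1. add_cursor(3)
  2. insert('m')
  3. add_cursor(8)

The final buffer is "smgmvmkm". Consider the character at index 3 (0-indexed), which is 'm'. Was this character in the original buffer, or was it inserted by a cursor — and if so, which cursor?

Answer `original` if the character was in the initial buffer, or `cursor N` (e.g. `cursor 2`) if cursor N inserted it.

Answer: cursor 3

Derivation:
After op 1 (add_cursor(3)): buffer="smgvk" (len 5), cursors c3@3 c1@4 c2@5, authorship .....
After op 2 (insert('m')): buffer="smgmvmkm" (len 8), cursors c3@4 c1@6 c2@8, authorship ...3.1.2
After op 3 (add_cursor(8)): buffer="smgmvmkm" (len 8), cursors c3@4 c1@6 c2@8 c4@8, authorship ...3.1.2
Authorship (.=original, N=cursor N): . . . 3 . 1 . 2
Index 3: author = 3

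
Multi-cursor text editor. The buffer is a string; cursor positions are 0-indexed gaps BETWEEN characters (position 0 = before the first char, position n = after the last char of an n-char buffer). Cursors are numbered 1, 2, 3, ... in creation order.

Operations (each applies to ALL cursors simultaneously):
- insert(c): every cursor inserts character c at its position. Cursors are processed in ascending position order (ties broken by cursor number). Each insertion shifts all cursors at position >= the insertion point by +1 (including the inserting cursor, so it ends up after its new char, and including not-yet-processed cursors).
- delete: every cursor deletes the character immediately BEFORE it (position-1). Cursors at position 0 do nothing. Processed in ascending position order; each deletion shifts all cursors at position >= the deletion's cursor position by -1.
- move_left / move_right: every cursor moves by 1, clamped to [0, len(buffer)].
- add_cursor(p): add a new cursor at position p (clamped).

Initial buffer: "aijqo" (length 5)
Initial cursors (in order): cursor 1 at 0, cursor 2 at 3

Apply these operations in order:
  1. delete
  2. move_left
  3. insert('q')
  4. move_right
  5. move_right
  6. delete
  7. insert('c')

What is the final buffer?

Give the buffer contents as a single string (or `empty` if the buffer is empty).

Answer: qacico

Derivation:
After op 1 (delete): buffer="aiqo" (len 4), cursors c1@0 c2@2, authorship ....
After op 2 (move_left): buffer="aiqo" (len 4), cursors c1@0 c2@1, authorship ....
After op 3 (insert('q')): buffer="qaqiqo" (len 6), cursors c1@1 c2@3, authorship 1.2...
After op 4 (move_right): buffer="qaqiqo" (len 6), cursors c1@2 c2@4, authorship 1.2...
After op 5 (move_right): buffer="qaqiqo" (len 6), cursors c1@3 c2@5, authorship 1.2...
After op 6 (delete): buffer="qaio" (len 4), cursors c1@2 c2@3, authorship 1...
After op 7 (insert('c')): buffer="qacico" (len 6), cursors c1@3 c2@5, authorship 1.1.2.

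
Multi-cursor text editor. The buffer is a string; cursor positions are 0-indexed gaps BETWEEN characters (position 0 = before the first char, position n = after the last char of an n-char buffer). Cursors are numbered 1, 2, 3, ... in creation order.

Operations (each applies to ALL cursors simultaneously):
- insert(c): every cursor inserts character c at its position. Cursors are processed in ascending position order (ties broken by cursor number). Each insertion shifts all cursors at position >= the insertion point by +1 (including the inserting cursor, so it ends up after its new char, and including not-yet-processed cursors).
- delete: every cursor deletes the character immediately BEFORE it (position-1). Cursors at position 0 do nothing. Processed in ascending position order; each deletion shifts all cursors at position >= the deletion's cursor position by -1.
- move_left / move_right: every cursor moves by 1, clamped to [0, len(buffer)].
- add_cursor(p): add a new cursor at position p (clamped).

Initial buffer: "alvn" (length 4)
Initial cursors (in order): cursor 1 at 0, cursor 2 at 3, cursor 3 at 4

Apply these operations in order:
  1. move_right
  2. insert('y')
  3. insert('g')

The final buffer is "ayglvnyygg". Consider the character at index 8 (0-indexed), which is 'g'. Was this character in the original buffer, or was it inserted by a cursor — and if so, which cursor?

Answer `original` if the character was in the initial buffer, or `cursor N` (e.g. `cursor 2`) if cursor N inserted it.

After op 1 (move_right): buffer="alvn" (len 4), cursors c1@1 c2@4 c3@4, authorship ....
After op 2 (insert('y')): buffer="aylvnyy" (len 7), cursors c1@2 c2@7 c3@7, authorship .1...23
After op 3 (insert('g')): buffer="ayglvnyygg" (len 10), cursors c1@3 c2@10 c3@10, authorship .11...2323
Authorship (.=original, N=cursor N): . 1 1 . . . 2 3 2 3
Index 8: author = 2

Answer: cursor 2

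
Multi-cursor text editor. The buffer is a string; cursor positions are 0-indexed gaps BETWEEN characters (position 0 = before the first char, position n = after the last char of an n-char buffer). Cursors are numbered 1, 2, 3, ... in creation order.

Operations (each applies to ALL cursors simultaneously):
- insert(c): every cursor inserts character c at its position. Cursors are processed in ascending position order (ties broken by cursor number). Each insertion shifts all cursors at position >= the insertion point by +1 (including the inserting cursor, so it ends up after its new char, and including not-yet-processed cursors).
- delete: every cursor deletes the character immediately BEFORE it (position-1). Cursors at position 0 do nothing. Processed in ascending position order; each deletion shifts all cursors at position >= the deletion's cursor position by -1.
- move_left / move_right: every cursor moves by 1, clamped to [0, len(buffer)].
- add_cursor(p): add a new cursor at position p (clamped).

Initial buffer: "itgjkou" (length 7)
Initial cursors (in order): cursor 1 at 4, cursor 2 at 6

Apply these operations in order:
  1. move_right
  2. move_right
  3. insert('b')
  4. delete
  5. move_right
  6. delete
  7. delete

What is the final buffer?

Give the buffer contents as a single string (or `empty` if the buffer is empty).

After op 1 (move_right): buffer="itgjkou" (len 7), cursors c1@5 c2@7, authorship .......
After op 2 (move_right): buffer="itgjkou" (len 7), cursors c1@6 c2@7, authorship .......
After op 3 (insert('b')): buffer="itgjkobub" (len 9), cursors c1@7 c2@9, authorship ......1.2
After op 4 (delete): buffer="itgjkou" (len 7), cursors c1@6 c2@7, authorship .......
After op 5 (move_right): buffer="itgjkou" (len 7), cursors c1@7 c2@7, authorship .......
After op 6 (delete): buffer="itgjk" (len 5), cursors c1@5 c2@5, authorship .....
After op 7 (delete): buffer="itg" (len 3), cursors c1@3 c2@3, authorship ...

Answer: itg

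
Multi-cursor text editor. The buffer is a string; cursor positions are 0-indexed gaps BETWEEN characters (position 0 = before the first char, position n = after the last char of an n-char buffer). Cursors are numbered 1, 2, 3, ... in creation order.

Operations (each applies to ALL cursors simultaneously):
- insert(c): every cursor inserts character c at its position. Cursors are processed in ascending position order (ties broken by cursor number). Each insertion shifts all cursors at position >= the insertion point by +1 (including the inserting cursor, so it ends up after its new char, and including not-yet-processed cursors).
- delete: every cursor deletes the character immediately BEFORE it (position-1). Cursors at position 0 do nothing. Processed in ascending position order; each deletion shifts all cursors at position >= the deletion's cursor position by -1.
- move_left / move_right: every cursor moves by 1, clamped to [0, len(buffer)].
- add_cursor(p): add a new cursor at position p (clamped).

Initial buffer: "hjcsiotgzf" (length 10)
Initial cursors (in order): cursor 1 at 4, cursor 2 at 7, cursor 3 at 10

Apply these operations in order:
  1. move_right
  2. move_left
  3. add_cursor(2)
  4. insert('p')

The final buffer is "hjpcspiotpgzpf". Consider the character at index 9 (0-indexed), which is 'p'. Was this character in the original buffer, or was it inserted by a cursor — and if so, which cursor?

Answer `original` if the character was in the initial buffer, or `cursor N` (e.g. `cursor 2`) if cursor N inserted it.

After op 1 (move_right): buffer="hjcsiotgzf" (len 10), cursors c1@5 c2@8 c3@10, authorship ..........
After op 2 (move_left): buffer="hjcsiotgzf" (len 10), cursors c1@4 c2@7 c3@9, authorship ..........
After op 3 (add_cursor(2)): buffer="hjcsiotgzf" (len 10), cursors c4@2 c1@4 c2@7 c3@9, authorship ..........
After op 4 (insert('p')): buffer="hjpcspiotpgzpf" (len 14), cursors c4@3 c1@6 c2@10 c3@13, authorship ..4..1...2..3.
Authorship (.=original, N=cursor N): . . 4 . . 1 . . . 2 . . 3 .
Index 9: author = 2

Answer: cursor 2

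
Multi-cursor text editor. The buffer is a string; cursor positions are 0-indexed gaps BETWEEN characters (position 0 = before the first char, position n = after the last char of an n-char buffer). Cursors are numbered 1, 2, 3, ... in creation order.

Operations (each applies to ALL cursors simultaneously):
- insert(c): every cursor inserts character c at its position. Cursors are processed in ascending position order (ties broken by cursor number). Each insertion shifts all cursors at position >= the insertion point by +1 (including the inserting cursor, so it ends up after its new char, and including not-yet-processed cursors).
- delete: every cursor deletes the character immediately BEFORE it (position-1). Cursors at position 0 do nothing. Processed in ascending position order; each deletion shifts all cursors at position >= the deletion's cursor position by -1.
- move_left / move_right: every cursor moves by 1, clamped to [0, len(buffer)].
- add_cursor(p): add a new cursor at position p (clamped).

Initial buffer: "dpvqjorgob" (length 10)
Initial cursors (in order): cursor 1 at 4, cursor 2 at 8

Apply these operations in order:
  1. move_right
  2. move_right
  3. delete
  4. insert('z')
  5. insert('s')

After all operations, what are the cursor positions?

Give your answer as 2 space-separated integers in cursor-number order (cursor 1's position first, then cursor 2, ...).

After op 1 (move_right): buffer="dpvqjorgob" (len 10), cursors c1@5 c2@9, authorship ..........
After op 2 (move_right): buffer="dpvqjorgob" (len 10), cursors c1@6 c2@10, authorship ..........
After op 3 (delete): buffer="dpvqjrgo" (len 8), cursors c1@5 c2@8, authorship ........
After op 4 (insert('z')): buffer="dpvqjzrgoz" (len 10), cursors c1@6 c2@10, authorship .....1...2
After op 5 (insert('s')): buffer="dpvqjzsrgozs" (len 12), cursors c1@7 c2@12, authorship .....11...22

Answer: 7 12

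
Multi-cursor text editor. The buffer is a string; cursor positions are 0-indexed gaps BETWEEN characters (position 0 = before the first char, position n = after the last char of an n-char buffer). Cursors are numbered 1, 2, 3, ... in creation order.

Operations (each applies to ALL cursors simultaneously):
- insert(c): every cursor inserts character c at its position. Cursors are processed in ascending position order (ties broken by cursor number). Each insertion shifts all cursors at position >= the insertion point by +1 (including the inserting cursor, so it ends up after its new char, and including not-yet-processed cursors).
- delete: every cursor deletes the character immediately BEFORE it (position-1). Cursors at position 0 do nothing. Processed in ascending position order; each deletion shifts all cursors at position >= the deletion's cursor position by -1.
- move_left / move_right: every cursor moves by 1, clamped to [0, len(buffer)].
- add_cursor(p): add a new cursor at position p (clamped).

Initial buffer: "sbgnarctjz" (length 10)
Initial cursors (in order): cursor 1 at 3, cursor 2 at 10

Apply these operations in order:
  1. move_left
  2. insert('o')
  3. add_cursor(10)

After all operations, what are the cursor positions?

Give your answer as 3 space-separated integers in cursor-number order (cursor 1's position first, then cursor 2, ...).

Answer: 3 11 10

Derivation:
After op 1 (move_left): buffer="sbgnarctjz" (len 10), cursors c1@2 c2@9, authorship ..........
After op 2 (insert('o')): buffer="sbognarctjoz" (len 12), cursors c1@3 c2@11, authorship ..1.......2.
After op 3 (add_cursor(10)): buffer="sbognarctjoz" (len 12), cursors c1@3 c3@10 c2@11, authorship ..1.......2.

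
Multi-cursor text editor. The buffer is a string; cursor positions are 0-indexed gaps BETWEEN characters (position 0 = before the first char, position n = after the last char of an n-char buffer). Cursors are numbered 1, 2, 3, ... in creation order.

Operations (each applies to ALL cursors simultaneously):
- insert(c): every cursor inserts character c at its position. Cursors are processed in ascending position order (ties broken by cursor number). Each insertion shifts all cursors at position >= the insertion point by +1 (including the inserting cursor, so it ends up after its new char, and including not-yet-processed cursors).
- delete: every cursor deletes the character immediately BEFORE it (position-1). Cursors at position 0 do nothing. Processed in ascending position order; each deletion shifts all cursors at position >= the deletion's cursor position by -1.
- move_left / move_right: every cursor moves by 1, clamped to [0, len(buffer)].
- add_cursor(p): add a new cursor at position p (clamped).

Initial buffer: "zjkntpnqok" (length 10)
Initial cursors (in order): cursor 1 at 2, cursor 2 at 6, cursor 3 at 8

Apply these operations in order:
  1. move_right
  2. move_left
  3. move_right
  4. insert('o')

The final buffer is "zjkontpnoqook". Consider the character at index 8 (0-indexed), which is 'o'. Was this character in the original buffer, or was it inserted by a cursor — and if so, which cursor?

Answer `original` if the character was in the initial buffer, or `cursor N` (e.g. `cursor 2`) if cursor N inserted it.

Answer: cursor 2

Derivation:
After op 1 (move_right): buffer="zjkntpnqok" (len 10), cursors c1@3 c2@7 c3@9, authorship ..........
After op 2 (move_left): buffer="zjkntpnqok" (len 10), cursors c1@2 c2@6 c3@8, authorship ..........
After op 3 (move_right): buffer="zjkntpnqok" (len 10), cursors c1@3 c2@7 c3@9, authorship ..........
After op 4 (insert('o')): buffer="zjkontpnoqook" (len 13), cursors c1@4 c2@9 c3@12, authorship ...1....2..3.
Authorship (.=original, N=cursor N): . . . 1 . . . . 2 . . 3 .
Index 8: author = 2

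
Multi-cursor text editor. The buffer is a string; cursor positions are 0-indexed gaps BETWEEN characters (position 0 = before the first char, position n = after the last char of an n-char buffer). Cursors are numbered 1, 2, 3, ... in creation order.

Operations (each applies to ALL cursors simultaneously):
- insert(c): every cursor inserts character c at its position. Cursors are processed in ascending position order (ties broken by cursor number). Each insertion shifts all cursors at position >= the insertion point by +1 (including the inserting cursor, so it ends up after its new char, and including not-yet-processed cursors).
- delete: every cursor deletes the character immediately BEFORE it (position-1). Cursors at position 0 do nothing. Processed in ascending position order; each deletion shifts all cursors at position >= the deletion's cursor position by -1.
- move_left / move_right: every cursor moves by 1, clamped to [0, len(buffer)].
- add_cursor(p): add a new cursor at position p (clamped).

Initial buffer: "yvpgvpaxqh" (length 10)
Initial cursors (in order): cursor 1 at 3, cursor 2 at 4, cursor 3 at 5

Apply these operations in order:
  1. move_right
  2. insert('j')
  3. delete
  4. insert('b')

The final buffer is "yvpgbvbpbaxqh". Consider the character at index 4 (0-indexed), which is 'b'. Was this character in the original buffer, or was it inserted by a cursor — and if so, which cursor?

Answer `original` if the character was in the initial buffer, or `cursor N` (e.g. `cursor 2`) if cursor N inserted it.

After op 1 (move_right): buffer="yvpgvpaxqh" (len 10), cursors c1@4 c2@5 c3@6, authorship ..........
After op 2 (insert('j')): buffer="yvpgjvjpjaxqh" (len 13), cursors c1@5 c2@7 c3@9, authorship ....1.2.3....
After op 3 (delete): buffer="yvpgvpaxqh" (len 10), cursors c1@4 c2@5 c3@6, authorship ..........
After op 4 (insert('b')): buffer="yvpgbvbpbaxqh" (len 13), cursors c1@5 c2@7 c3@9, authorship ....1.2.3....
Authorship (.=original, N=cursor N): . . . . 1 . 2 . 3 . . . .
Index 4: author = 1

Answer: cursor 1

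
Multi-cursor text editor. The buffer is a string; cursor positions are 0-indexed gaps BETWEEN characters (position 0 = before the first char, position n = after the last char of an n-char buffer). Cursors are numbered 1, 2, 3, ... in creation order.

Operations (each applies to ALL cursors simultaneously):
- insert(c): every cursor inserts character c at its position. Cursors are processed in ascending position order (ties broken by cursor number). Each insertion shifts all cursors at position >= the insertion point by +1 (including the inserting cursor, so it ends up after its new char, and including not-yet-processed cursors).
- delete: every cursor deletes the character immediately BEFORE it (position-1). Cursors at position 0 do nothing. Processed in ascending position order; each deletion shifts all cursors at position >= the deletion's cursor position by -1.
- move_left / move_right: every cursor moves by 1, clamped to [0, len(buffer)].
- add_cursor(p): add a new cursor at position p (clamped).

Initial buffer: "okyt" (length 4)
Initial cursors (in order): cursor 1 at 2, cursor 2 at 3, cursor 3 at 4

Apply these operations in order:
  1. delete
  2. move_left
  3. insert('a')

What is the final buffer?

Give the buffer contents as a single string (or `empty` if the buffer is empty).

After op 1 (delete): buffer="o" (len 1), cursors c1@1 c2@1 c3@1, authorship .
After op 2 (move_left): buffer="o" (len 1), cursors c1@0 c2@0 c3@0, authorship .
After op 3 (insert('a')): buffer="aaao" (len 4), cursors c1@3 c2@3 c3@3, authorship 123.

Answer: aaao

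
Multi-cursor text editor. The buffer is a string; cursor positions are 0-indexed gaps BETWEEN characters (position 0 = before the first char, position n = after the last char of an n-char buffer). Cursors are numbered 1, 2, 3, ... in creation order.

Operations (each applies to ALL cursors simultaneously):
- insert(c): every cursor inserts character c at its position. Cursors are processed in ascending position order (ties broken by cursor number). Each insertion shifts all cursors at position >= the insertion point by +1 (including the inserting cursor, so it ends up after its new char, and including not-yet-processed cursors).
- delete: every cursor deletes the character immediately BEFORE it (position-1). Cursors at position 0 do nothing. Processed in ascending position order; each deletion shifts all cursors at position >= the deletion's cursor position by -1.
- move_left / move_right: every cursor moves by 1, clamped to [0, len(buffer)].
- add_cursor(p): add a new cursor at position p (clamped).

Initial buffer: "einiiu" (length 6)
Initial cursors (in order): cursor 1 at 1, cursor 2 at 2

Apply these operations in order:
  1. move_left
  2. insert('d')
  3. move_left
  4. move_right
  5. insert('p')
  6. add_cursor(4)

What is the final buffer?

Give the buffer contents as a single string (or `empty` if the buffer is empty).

Answer: dpedpiniiu

Derivation:
After op 1 (move_left): buffer="einiiu" (len 6), cursors c1@0 c2@1, authorship ......
After op 2 (insert('d')): buffer="dediniiu" (len 8), cursors c1@1 c2@3, authorship 1.2.....
After op 3 (move_left): buffer="dediniiu" (len 8), cursors c1@0 c2@2, authorship 1.2.....
After op 4 (move_right): buffer="dediniiu" (len 8), cursors c1@1 c2@3, authorship 1.2.....
After op 5 (insert('p')): buffer="dpedpiniiu" (len 10), cursors c1@2 c2@5, authorship 11.22.....
After op 6 (add_cursor(4)): buffer="dpedpiniiu" (len 10), cursors c1@2 c3@4 c2@5, authorship 11.22.....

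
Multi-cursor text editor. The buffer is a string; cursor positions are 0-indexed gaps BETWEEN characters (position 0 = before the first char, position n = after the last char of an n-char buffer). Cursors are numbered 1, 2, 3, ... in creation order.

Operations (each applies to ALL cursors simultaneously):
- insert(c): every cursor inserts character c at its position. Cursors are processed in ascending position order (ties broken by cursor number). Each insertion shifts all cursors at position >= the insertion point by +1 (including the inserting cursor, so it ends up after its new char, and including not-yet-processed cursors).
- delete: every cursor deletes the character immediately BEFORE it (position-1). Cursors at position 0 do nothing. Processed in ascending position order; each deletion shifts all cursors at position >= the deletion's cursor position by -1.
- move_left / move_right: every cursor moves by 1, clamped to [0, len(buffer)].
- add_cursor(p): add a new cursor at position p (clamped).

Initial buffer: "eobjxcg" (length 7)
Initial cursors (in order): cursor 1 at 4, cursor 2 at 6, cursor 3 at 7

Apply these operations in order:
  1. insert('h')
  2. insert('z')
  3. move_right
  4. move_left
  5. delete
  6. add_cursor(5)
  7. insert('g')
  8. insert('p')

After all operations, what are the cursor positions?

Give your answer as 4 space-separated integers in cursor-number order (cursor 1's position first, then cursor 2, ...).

Answer: 9 14 17 9

Derivation:
After op 1 (insert('h')): buffer="eobjhxchgh" (len 10), cursors c1@5 c2@8 c3@10, authorship ....1..2.3
After op 2 (insert('z')): buffer="eobjhzxchzghz" (len 13), cursors c1@6 c2@10 c3@13, authorship ....11..22.33
After op 3 (move_right): buffer="eobjhzxchzghz" (len 13), cursors c1@7 c2@11 c3@13, authorship ....11..22.33
After op 4 (move_left): buffer="eobjhzxchzghz" (len 13), cursors c1@6 c2@10 c3@12, authorship ....11..22.33
After op 5 (delete): buffer="eobjhxchgz" (len 10), cursors c1@5 c2@8 c3@9, authorship ....1..2.3
After op 6 (add_cursor(5)): buffer="eobjhxchgz" (len 10), cursors c1@5 c4@5 c2@8 c3@9, authorship ....1..2.3
After op 7 (insert('g')): buffer="eobjhggxchgggz" (len 14), cursors c1@7 c4@7 c2@11 c3@13, authorship ....114..22.33
After op 8 (insert('p')): buffer="eobjhggppxchgpggpz" (len 18), cursors c1@9 c4@9 c2@14 c3@17, authorship ....11414..222.333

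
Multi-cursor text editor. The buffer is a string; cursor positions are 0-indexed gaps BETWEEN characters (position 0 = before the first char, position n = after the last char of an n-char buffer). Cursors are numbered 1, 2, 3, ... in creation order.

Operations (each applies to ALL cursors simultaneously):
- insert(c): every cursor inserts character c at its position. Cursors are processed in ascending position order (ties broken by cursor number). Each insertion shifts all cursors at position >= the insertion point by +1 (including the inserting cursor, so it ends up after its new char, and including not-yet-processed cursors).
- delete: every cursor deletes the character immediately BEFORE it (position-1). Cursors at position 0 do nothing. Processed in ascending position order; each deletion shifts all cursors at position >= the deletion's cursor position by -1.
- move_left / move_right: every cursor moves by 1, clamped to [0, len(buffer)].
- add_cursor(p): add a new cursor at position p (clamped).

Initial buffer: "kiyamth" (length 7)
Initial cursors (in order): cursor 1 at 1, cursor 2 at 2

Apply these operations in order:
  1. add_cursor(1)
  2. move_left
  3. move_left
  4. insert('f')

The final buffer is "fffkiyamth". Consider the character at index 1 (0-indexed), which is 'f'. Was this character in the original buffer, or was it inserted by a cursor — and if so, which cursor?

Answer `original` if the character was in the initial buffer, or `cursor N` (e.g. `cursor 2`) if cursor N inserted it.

After op 1 (add_cursor(1)): buffer="kiyamth" (len 7), cursors c1@1 c3@1 c2@2, authorship .......
After op 2 (move_left): buffer="kiyamth" (len 7), cursors c1@0 c3@0 c2@1, authorship .......
After op 3 (move_left): buffer="kiyamth" (len 7), cursors c1@0 c2@0 c3@0, authorship .......
After op 4 (insert('f')): buffer="fffkiyamth" (len 10), cursors c1@3 c2@3 c3@3, authorship 123.......
Authorship (.=original, N=cursor N): 1 2 3 . . . . . . .
Index 1: author = 2

Answer: cursor 2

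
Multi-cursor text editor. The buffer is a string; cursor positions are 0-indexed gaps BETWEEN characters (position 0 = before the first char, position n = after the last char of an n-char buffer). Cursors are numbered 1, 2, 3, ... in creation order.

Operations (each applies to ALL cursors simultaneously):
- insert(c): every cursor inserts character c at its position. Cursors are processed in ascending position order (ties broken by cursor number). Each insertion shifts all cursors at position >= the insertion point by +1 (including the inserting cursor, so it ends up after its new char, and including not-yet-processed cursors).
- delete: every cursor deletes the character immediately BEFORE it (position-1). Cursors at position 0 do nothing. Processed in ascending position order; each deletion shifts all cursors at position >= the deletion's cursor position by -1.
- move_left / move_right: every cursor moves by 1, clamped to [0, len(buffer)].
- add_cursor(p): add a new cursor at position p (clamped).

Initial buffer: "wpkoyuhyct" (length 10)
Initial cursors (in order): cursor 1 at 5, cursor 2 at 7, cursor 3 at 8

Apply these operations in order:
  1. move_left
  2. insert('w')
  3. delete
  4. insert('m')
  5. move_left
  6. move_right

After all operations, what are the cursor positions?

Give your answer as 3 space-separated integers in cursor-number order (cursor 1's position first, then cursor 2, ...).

Answer: 5 8 10

Derivation:
After op 1 (move_left): buffer="wpkoyuhyct" (len 10), cursors c1@4 c2@6 c3@7, authorship ..........
After op 2 (insert('w')): buffer="wpkowyuwhwyct" (len 13), cursors c1@5 c2@8 c3@10, authorship ....1..2.3...
After op 3 (delete): buffer="wpkoyuhyct" (len 10), cursors c1@4 c2@6 c3@7, authorship ..........
After op 4 (insert('m')): buffer="wpkomyumhmyct" (len 13), cursors c1@5 c2@8 c3@10, authorship ....1..2.3...
After op 5 (move_left): buffer="wpkomyumhmyct" (len 13), cursors c1@4 c2@7 c3@9, authorship ....1..2.3...
After op 6 (move_right): buffer="wpkomyumhmyct" (len 13), cursors c1@5 c2@8 c3@10, authorship ....1..2.3...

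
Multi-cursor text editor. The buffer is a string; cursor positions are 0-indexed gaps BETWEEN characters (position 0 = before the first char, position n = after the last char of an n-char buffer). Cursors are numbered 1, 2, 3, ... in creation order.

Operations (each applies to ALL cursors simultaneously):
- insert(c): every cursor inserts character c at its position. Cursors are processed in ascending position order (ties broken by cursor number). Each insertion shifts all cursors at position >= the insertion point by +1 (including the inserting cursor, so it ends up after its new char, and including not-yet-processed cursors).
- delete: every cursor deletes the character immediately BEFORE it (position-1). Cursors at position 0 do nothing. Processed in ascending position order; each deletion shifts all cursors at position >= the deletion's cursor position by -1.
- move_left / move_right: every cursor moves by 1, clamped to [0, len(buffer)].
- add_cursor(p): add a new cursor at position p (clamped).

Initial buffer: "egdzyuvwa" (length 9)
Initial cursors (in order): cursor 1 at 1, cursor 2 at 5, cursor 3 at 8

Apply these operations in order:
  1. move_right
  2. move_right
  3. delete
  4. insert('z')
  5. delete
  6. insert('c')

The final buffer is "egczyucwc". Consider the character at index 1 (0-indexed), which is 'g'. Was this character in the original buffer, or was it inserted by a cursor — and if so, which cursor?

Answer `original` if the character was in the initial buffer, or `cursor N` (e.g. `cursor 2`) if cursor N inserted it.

After op 1 (move_right): buffer="egdzyuvwa" (len 9), cursors c1@2 c2@6 c3@9, authorship .........
After op 2 (move_right): buffer="egdzyuvwa" (len 9), cursors c1@3 c2@7 c3@9, authorship .........
After op 3 (delete): buffer="egzyuw" (len 6), cursors c1@2 c2@5 c3@6, authorship ......
After op 4 (insert('z')): buffer="egzzyuzwz" (len 9), cursors c1@3 c2@7 c3@9, authorship ..1...2.3
After op 5 (delete): buffer="egzyuw" (len 6), cursors c1@2 c2@5 c3@6, authorship ......
After op 6 (insert('c')): buffer="egczyucwc" (len 9), cursors c1@3 c2@7 c3@9, authorship ..1...2.3
Authorship (.=original, N=cursor N): . . 1 . . . 2 . 3
Index 1: author = original

Answer: original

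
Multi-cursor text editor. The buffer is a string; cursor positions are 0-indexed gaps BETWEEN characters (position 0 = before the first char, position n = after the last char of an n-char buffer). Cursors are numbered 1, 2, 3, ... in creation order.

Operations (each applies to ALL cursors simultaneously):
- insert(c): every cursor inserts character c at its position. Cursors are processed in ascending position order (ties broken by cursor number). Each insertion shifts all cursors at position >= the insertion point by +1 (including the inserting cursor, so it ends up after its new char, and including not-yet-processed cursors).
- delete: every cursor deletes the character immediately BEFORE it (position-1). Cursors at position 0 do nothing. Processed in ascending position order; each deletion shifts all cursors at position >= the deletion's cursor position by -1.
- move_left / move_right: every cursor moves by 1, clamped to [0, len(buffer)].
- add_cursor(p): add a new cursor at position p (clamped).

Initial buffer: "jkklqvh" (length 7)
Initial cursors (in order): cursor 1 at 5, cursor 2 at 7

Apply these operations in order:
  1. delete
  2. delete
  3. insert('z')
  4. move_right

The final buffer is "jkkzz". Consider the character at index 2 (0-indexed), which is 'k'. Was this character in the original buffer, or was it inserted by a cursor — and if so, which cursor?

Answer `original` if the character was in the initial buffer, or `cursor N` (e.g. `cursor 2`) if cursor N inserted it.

Answer: original

Derivation:
After op 1 (delete): buffer="jkklv" (len 5), cursors c1@4 c2@5, authorship .....
After op 2 (delete): buffer="jkk" (len 3), cursors c1@3 c2@3, authorship ...
After op 3 (insert('z')): buffer="jkkzz" (len 5), cursors c1@5 c2@5, authorship ...12
After op 4 (move_right): buffer="jkkzz" (len 5), cursors c1@5 c2@5, authorship ...12
Authorship (.=original, N=cursor N): . . . 1 2
Index 2: author = original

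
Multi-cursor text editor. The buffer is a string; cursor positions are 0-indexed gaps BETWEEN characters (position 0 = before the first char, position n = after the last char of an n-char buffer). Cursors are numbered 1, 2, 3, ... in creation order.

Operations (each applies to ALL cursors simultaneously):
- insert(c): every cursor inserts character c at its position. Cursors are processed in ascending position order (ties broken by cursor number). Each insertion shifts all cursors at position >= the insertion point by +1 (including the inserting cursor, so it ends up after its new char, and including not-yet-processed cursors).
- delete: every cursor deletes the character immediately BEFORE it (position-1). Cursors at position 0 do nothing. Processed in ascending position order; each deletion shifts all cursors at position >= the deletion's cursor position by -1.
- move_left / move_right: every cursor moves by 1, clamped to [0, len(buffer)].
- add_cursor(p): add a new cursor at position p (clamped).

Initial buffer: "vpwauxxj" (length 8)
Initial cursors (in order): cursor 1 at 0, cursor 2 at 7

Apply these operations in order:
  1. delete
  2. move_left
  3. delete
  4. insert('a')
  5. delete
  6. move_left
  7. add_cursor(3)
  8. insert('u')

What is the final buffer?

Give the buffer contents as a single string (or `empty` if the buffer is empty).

Answer: uvpwuuaxj

Derivation:
After op 1 (delete): buffer="vpwauxj" (len 7), cursors c1@0 c2@6, authorship .......
After op 2 (move_left): buffer="vpwauxj" (len 7), cursors c1@0 c2@5, authorship .......
After op 3 (delete): buffer="vpwaxj" (len 6), cursors c1@0 c2@4, authorship ......
After op 4 (insert('a')): buffer="avpwaaxj" (len 8), cursors c1@1 c2@6, authorship 1....2..
After op 5 (delete): buffer="vpwaxj" (len 6), cursors c1@0 c2@4, authorship ......
After op 6 (move_left): buffer="vpwaxj" (len 6), cursors c1@0 c2@3, authorship ......
After op 7 (add_cursor(3)): buffer="vpwaxj" (len 6), cursors c1@0 c2@3 c3@3, authorship ......
After op 8 (insert('u')): buffer="uvpwuuaxj" (len 9), cursors c1@1 c2@6 c3@6, authorship 1...23...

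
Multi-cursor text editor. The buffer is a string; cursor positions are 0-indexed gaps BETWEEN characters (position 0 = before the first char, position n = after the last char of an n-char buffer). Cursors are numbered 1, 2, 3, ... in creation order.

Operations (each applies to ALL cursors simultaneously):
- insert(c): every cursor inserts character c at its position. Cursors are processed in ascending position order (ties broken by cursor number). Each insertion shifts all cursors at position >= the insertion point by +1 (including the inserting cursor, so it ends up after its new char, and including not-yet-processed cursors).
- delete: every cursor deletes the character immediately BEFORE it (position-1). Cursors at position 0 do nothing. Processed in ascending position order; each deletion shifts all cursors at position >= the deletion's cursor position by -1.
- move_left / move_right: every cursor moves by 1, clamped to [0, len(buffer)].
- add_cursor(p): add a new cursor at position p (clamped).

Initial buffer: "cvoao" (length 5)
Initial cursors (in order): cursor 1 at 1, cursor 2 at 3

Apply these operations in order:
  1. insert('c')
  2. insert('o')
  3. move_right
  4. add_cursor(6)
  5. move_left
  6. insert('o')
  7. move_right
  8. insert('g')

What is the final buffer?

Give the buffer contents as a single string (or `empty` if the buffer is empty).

Answer: ccoovgoocgooago

Derivation:
After op 1 (insert('c')): buffer="ccvocao" (len 7), cursors c1@2 c2@5, authorship .1..2..
After op 2 (insert('o')): buffer="ccovocoao" (len 9), cursors c1@3 c2@7, authorship .11..22..
After op 3 (move_right): buffer="ccovocoao" (len 9), cursors c1@4 c2@8, authorship .11..22..
After op 4 (add_cursor(6)): buffer="ccovocoao" (len 9), cursors c1@4 c3@6 c2@8, authorship .11..22..
After op 5 (move_left): buffer="ccovocoao" (len 9), cursors c1@3 c3@5 c2@7, authorship .11..22..
After op 6 (insert('o')): buffer="ccoovoocooao" (len 12), cursors c1@4 c3@7 c2@10, authorship .111..3222..
After op 7 (move_right): buffer="ccoovoocooao" (len 12), cursors c1@5 c3@8 c2@11, authorship .111..3222..
After op 8 (insert('g')): buffer="ccoovgoocgooago" (len 15), cursors c1@6 c3@10 c2@14, authorship .111.1.32322.2.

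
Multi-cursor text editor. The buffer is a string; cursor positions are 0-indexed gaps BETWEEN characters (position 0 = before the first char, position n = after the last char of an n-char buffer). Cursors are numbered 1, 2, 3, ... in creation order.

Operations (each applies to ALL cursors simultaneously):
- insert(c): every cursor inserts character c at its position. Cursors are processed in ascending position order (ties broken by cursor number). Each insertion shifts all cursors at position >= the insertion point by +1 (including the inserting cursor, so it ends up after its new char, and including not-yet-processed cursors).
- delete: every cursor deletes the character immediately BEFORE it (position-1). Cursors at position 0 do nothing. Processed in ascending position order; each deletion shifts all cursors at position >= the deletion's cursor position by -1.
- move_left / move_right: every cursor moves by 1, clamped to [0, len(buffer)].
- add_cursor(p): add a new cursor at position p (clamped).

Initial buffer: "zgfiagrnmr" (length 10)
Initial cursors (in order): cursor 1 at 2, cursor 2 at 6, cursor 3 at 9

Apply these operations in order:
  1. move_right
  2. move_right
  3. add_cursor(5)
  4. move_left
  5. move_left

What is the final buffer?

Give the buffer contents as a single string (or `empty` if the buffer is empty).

Answer: zgfiagrnmr

Derivation:
After op 1 (move_right): buffer="zgfiagrnmr" (len 10), cursors c1@3 c2@7 c3@10, authorship ..........
After op 2 (move_right): buffer="zgfiagrnmr" (len 10), cursors c1@4 c2@8 c3@10, authorship ..........
After op 3 (add_cursor(5)): buffer="zgfiagrnmr" (len 10), cursors c1@4 c4@5 c2@8 c3@10, authorship ..........
After op 4 (move_left): buffer="zgfiagrnmr" (len 10), cursors c1@3 c4@4 c2@7 c3@9, authorship ..........
After op 5 (move_left): buffer="zgfiagrnmr" (len 10), cursors c1@2 c4@3 c2@6 c3@8, authorship ..........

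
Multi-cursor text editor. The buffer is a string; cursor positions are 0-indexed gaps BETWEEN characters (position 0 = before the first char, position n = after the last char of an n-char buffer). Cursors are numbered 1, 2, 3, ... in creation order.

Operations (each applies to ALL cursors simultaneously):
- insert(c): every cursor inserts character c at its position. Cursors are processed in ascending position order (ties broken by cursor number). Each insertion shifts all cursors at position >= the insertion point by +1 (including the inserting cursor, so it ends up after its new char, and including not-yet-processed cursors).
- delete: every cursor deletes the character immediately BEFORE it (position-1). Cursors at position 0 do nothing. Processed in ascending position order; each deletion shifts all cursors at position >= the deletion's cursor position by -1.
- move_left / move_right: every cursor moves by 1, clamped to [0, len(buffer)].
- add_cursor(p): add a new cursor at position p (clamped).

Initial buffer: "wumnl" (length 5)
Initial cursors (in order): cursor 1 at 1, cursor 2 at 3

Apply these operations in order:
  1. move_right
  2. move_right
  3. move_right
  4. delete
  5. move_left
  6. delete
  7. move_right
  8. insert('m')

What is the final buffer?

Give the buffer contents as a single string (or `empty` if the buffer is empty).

Answer: mmm

Derivation:
After op 1 (move_right): buffer="wumnl" (len 5), cursors c1@2 c2@4, authorship .....
After op 2 (move_right): buffer="wumnl" (len 5), cursors c1@3 c2@5, authorship .....
After op 3 (move_right): buffer="wumnl" (len 5), cursors c1@4 c2@5, authorship .....
After op 4 (delete): buffer="wum" (len 3), cursors c1@3 c2@3, authorship ...
After op 5 (move_left): buffer="wum" (len 3), cursors c1@2 c2@2, authorship ...
After op 6 (delete): buffer="m" (len 1), cursors c1@0 c2@0, authorship .
After op 7 (move_right): buffer="m" (len 1), cursors c1@1 c2@1, authorship .
After op 8 (insert('m')): buffer="mmm" (len 3), cursors c1@3 c2@3, authorship .12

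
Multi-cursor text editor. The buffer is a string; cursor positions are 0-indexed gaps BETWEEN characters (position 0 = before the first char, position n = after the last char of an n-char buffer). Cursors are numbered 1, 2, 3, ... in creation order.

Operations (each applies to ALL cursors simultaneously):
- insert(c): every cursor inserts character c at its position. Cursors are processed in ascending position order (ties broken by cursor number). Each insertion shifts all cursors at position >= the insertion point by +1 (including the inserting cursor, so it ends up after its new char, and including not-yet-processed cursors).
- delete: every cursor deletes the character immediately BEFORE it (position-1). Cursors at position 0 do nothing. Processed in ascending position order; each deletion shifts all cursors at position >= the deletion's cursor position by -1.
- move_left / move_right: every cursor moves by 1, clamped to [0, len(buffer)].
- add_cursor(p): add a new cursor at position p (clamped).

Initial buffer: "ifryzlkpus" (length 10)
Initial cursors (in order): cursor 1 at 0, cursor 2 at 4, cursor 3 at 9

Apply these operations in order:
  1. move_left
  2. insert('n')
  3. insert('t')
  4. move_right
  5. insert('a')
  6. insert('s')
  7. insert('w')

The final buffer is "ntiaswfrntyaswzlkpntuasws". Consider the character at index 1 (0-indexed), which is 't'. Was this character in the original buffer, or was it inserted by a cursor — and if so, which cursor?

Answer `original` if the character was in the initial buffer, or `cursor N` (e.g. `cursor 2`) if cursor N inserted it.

After op 1 (move_left): buffer="ifryzlkpus" (len 10), cursors c1@0 c2@3 c3@8, authorship ..........
After op 2 (insert('n')): buffer="nifrnyzlkpnus" (len 13), cursors c1@1 c2@5 c3@11, authorship 1...2.....3..
After op 3 (insert('t')): buffer="ntifrntyzlkpntus" (len 16), cursors c1@2 c2@7 c3@14, authorship 11...22.....33..
After op 4 (move_right): buffer="ntifrntyzlkpntus" (len 16), cursors c1@3 c2@8 c3@15, authorship 11...22.....33..
After op 5 (insert('a')): buffer="ntiafrntyazlkpntuas" (len 19), cursors c1@4 c2@10 c3@18, authorship 11.1..22.2....33.3.
After op 6 (insert('s')): buffer="ntiasfrntyaszlkpntuass" (len 22), cursors c1@5 c2@12 c3@21, authorship 11.11..22.22....33.33.
After op 7 (insert('w')): buffer="ntiaswfrntyaswzlkpntuasws" (len 25), cursors c1@6 c2@14 c3@24, authorship 11.111..22.222....33.333.
Authorship (.=original, N=cursor N): 1 1 . 1 1 1 . . 2 2 . 2 2 2 . . . . 3 3 . 3 3 3 .
Index 1: author = 1

Answer: cursor 1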